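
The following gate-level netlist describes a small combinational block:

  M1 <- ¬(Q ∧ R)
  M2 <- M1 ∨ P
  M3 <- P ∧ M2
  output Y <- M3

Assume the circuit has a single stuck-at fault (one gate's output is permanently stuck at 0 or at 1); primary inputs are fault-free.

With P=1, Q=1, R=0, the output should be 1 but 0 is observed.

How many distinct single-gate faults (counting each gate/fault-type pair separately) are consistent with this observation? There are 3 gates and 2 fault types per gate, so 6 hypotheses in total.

2

Fault-free: M1=1, M2=1, M3=1 → 1. Observed 0.
  M1 stuck-at-0: output 1 ✗
  M1 stuck-at-1: output 1 ✗
  M2 stuck-at-0: output 0 ✓
  M2 stuck-at-1: output 1 ✗
  M3 stuck-at-0: output 0 ✓
  M3 stuck-at-1: output 1 ✗
Consistent faults: {M2 stuck-at-0, M3 stuck-at-0} — 2 in all.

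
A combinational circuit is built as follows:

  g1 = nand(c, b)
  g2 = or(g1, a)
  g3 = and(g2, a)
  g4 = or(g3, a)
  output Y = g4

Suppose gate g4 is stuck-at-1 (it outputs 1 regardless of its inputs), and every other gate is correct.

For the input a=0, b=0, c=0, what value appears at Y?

Propagate with g4 forced: g1=1, g2=1, g3=0, g4=1 [stuck-at-1].
So Y = 1. (Without the fault it would be 0.)

1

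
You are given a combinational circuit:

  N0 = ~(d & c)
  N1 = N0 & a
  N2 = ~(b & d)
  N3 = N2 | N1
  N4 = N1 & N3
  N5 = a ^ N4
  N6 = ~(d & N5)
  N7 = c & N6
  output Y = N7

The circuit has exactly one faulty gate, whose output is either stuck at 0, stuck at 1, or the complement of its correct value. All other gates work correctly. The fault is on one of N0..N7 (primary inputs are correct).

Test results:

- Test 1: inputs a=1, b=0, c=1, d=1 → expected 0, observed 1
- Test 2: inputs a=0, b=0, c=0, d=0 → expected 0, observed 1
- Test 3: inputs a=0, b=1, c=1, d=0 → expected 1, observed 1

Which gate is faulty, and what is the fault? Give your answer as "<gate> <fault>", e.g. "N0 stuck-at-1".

Fault-free values for test 1 (a=1, b=0, c=1, d=1): N0=0, N1=0, N2=1, N3=1, N4=0, N5=1, N6=0, N7=0, giving Y=0. Observed 1.
Test 1: faults giving observed 1 are {N0 stuck-at-1, N0 inverted output, N1 stuck-at-1, N1 inverted output, N4 stuck-at-1, N4 inverted output, N5 stuck-at-0, N5 inverted output, N6 stuck-at-1, N6 inverted output, N7 stuck-at-1, N7 inverted output}.
Test 2 (a=0, b=0, c=0, d=0): fault-free N0=1, N1=0, N2=1, N3=1, N4=0, N5=0, N6=1, N7=0 → 0; observed 1. Eliminates N0 stuck-at-1, N0 inverted output, N1 stuck-at-1, N1 inverted output, N4 stuck-at-1, N4 inverted output, N5 stuck-at-0, N5 inverted output, N6 stuck-at-1, N6 inverted output.
Test 3 (a=0, b=1, c=1, d=0): fault-free N0=1, N1=0, N2=1, N3=1, N4=0, N5=0, N6=1, N7=1 → 1; observed 1. Eliminates N7 inverted output.
Only N7 stuck-at-1 is consistent with every test.

N7 stuck-at-1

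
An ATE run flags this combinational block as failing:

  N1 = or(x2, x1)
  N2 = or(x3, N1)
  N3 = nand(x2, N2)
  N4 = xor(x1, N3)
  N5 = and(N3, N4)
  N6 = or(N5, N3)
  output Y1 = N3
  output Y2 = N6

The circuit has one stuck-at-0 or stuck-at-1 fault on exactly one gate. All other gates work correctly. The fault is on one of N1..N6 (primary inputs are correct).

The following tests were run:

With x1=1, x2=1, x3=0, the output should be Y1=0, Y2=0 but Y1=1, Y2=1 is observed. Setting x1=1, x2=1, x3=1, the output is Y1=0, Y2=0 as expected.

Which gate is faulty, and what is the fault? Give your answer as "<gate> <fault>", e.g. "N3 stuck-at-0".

N1 stuck-at-0

Fault-free values for test 1 (x1=1, x2=1, x3=0): N1=1, N2=1, N3=0, N4=1, N5=0, N6=0, giving Y1=0, Y2=0. Observed Y1=1, Y2=1.
Test 1: faults giving observed Y1=1, Y2=1 are {N1 stuck-at-0, N2 stuck-at-0, N3 stuck-at-1}.
Test 2 (x1=1, x2=1, x3=1): fault-free N1=1, N2=1, N3=0, N4=1, N5=0, N6=0 → Y1=0, Y2=0; observed Y1=0, Y2=0. Eliminates N2 stuck-at-0, N3 stuck-at-1.
Only N1 stuck-at-0 is consistent with every test.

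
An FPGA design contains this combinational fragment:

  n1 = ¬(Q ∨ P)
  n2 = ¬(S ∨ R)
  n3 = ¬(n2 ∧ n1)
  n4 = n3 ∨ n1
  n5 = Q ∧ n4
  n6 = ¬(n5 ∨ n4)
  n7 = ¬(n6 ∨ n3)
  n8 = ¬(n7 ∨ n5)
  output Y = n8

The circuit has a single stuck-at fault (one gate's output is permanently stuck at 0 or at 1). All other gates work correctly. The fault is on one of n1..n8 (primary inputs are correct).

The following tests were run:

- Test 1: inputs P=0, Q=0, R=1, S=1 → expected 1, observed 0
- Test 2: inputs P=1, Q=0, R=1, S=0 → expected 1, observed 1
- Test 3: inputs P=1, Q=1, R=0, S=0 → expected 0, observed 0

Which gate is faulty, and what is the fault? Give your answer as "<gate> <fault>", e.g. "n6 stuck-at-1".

n2 stuck-at-1

Fault-free values for test 1 (P=0, Q=0, R=1, S=1): n1=1, n2=0, n3=1, n4=1, n5=0, n6=0, n7=0, n8=1, giving Y=1. Observed 0.
Test 1: faults giving observed 0 are {n2 stuck-at-1, n3 stuck-at-0, n5 stuck-at-1, n7 stuck-at-1, n8 stuck-at-0}.
Test 2 (P=1, Q=0, R=1, S=0): fault-free n1=0, n2=0, n3=1, n4=1, n5=0, n6=0, n7=0, n8=1 → 1; observed 1. Eliminates n5 stuck-at-1, n7 stuck-at-1, n8 stuck-at-0.
Test 3 (P=1, Q=1, R=0, S=0): fault-free n1=0, n2=1, n3=1, n4=1, n5=1, n6=0, n7=0, n8=0 → 0; observed 0. Eliminates n3 stuck-at-0.
Only n2 stuck-at-1 is consistent with every test.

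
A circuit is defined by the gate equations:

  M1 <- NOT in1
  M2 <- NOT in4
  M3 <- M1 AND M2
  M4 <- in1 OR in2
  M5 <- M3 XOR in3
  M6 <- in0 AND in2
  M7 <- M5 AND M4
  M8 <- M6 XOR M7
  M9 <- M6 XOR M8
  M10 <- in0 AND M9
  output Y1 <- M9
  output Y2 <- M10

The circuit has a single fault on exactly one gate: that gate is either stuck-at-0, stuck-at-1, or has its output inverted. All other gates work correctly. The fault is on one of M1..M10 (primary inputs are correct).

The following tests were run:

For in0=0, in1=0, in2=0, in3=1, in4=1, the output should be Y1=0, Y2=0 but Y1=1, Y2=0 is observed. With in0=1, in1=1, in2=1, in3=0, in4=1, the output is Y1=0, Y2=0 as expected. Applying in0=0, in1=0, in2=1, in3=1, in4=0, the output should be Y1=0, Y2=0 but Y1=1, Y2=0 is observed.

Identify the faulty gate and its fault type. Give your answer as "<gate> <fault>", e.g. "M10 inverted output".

M8 stuck-at-1

Fault-free values for test 1 (in0=0, in1=0, in2=0, in3=1, in4=1): M1=1, M2=0, M3=0, M4=0, M5=1, M6=0, M7=0, M8=0, M9=0, M10=0, giving Y1=0, Y2=0. Observed Y1=1, Y2=0.
Test 1: faults giving observed Y1=1, Y2=0 are {M4 stuck-at-1, M4 inverted output, M7 stuck-at-1, M7 inverted output, M8 stuck-at-1, M8 inverted output, M9 stuck-at-1, M9 inverted output}.
Test 2 (in0=1, in1=1, in2=1, in3=0, in4=1): fault-free M1=0, M2=0, M3=0, M4=1, M5=0, M6=1, M7=0, M8=1, M9=0, M10=0 → Y1=0, Y2=0; observed Y1=0, Y2=0. Eliminates M7 stuck-at-1, M7 inverted output, M8 inverted output, M9 stuck-at-1, M9 inverted output.
Test 3 (in0=0, in1=0, in2=1, in3=1, in4=0): fault-free M1=1, M2=1, M3=1, M4=1, M5=0, M6=0, M7=0, M8=0, M9=0, M10=0 → Y1=0, Y2=0; observed Y1=1, Y2=0. Eliminates M4 stuck-at-1, M4 inverted output.
Only M8 stuck-at-1 is consistent with every test.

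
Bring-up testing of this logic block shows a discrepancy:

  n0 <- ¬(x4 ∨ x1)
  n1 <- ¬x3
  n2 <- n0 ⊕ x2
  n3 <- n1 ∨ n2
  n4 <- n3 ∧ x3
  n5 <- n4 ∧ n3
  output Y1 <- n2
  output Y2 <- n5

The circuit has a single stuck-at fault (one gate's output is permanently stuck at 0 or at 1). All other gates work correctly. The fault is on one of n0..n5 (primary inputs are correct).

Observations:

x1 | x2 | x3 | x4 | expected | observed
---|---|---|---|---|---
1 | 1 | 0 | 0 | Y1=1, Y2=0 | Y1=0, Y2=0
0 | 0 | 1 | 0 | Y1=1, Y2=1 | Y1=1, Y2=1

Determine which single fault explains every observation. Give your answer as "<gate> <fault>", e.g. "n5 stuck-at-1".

n0 stuck-at-1

Fault-free values for test 1 (x1=1, x2=1, x3=0, x4=0): n0=0, n1=1, n2=1, n3=1, n4=0, n5=0, giving Y1=1, Y2=0. Observed Y1=0, Y2=0.
Test 1: faults giving observed Y1=0, Y2=0 are {n0 stuck-at-1, n2 stuck-at-0}.
Test 2 (x1=0, x2=0, x3=1, x4=0): fault-free n0=1, n1=0, n2=1, n3=1, n4=1, n5=1 → Y1=1, Y2=1; observed Y1=1, Y2=1. Eliminates n2 stuck-at-0.
Only n0 stuck-at-1 is consistent with every test.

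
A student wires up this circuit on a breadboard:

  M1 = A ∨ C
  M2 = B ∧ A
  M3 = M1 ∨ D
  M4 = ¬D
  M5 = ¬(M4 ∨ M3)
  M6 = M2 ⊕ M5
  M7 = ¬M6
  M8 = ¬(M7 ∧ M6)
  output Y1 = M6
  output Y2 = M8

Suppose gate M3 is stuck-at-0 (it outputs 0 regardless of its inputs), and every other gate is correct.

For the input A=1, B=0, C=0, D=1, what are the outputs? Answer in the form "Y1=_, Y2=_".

Y1=1, Y2=1

Propagate with M3 forced: M1=1, M2=0, M3=0 [stuck-at-0], M4=0, M5=1, M6=1, M7=0, M8=1.
So the outputs are Y1=1, Y2=1. (Without the fault they would be Y1=0, Y2=1.)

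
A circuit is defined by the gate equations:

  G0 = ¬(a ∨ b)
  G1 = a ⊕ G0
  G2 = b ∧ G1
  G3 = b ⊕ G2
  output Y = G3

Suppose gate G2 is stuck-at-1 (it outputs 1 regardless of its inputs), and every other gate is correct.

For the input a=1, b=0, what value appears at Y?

Propagate with G2 forced: G0=0, G1=1, G2=1 [stuck-at-1], G3=1.
So Y = 1. (Without the fault it would be 0.)

1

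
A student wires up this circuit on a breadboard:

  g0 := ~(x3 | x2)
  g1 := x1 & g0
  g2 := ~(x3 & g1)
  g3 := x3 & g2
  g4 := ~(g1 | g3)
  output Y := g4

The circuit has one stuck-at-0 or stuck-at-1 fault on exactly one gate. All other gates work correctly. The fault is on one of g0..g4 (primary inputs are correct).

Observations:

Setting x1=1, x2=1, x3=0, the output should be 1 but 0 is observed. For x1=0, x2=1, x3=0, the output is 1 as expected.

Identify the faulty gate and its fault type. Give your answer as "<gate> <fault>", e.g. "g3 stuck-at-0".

g0 stuck-at-1

Fault-free values for test 1 (x1=1, x2=1, x3=0): g0=0, g1=0, g2=1, g3=0, g4=1, giving Y=1. Observed 0.
Test 1: faults giving observed 0 are {g0 stuck-at-1, g1 stuck-at-1, g3 stuck-at-1, g4 stuck-at-0}.
Test 2 (x1=0, x2=1, x3=0): fault-free g0=0, g1=0, g2=1, g3=0, g4=1 → 1; observed 1. Eliminates g1 stuck-at-1, g3 stuck-at-1, g4 stuck-at-0.
Only g0 stuck-at-1 is consistent with every test.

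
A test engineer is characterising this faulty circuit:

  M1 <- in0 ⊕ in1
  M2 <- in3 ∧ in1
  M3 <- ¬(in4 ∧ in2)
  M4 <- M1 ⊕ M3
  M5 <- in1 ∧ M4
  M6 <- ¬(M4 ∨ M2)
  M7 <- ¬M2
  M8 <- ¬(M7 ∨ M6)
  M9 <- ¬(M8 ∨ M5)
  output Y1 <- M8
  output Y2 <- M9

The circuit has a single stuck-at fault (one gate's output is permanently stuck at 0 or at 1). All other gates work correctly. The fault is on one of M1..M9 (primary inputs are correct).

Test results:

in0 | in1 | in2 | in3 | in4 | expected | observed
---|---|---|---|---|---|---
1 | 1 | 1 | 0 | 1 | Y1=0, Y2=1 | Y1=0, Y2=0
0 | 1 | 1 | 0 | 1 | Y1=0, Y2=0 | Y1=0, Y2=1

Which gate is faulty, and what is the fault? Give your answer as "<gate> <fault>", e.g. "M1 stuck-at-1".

Fault-free values for test 1 (in0=1, in1=1, in2=1, in3=0, in4=1): M1=0, M2=0, M3=0, M4=0, M5=0, M6=1, M7=1, M8=0, M9=1, giving Y1=0, Y2=1. Observed Y1=0, Y2=0.
Test 1: faults giving observed Y1=0, Y2=0 are {M1 stuck-at-1, M3 stuck-at-1, M4 stuck-at-1, M5 stuck-at-1, M9 stuck-at-0}.
Test 2 (in0=0, in1=1, in2=1, in3=0, in4=1): fault-free M1=1, M2=0, M3=0, M4=1, M5=1, M6=0, M7=1, M8=0, M9=0 → Y1=0, Y2=0; observed Y1=0, Y2=1. Eliminates M1 stuck-at-1, M4 stuck-at-1, M5 stuck-at-1, M9 stuck-at-0.
Only M3 stuck-at-1 is consistent with every test.

M3 stuck-at-1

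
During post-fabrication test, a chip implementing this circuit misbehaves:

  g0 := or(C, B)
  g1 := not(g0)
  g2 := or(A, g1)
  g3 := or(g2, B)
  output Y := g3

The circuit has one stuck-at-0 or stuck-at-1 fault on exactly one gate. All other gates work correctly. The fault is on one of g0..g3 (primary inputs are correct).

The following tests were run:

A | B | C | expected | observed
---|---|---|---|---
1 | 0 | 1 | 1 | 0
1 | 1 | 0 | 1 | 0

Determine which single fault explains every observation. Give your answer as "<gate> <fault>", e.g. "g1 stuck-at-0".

g3 stuck-at-0

Fault-free values for test 1 (A=1, B=0, C=1): g0=1, g1=0, g2=1, g3=1, giving Y=1. Observed 0.
Test 1: faults giving observed 0 are {g2 stuck-at-0, g3 stuck-at-0}.
Test 2 (A=1, B=1, C=0): fault-free g0=1, g1=0, g2=1, g3=1 → 1; observed 0. Eliminates g2 stuck-at-0.
Only g3 stuck-at-0 is consistent with every test.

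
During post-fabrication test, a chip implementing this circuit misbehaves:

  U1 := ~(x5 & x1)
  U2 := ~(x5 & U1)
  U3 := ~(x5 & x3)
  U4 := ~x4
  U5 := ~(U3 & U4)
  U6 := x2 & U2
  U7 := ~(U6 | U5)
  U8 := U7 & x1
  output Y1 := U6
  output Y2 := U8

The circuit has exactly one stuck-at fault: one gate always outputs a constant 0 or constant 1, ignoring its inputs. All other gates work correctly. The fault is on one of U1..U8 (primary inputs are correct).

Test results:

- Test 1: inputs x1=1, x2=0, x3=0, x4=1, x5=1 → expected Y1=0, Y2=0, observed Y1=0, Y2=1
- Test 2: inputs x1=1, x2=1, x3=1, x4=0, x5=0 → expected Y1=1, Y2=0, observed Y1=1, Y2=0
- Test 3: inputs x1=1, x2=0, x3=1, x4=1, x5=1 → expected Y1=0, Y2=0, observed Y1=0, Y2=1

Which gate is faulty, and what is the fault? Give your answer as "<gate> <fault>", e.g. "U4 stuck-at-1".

U5 stuck-at-0

Fault-free values for test 1 (x1=1, x2=0, x3=0, x4=1, x5=1): U1=0, U2=1, U3=1, U4=0, U5=1, U6=0, U7=0, U8=0, giving Y1=0, Y2=0. Observed Y1=0, Y2=1.
Test 1: faults giving observed Y1=0, Y2=1 are {U4 stuck-at-1, U5 stuck-at-0, U7 stuck-at-1, U8 stuck-at-1}.
Test 2 (x1=1, x2=1, x3=1, x4=0, x5=0): fault-free U1=1, U2=1, U3=1, U4=1, U5=0, U6=1, U7=0, U8=0 → Y1=1, Y2=0; observed Y1=1, Y2=0. Eliminates U7 stuck-at-1, U8 stuck-at-1.
Test 3 (x1=1, x2=0, x3=1, x4=1, x5=1): fault-free U1=0, U2=1, U3=0, U4=0, U5=1, U6=0, U7=0, U8=0 → Y1=0, Y2=0; observed Y1=0, Y2=1. Eliminates U4 stuck-at-1.
Only U5 stuck-at-0 is consistent with every test.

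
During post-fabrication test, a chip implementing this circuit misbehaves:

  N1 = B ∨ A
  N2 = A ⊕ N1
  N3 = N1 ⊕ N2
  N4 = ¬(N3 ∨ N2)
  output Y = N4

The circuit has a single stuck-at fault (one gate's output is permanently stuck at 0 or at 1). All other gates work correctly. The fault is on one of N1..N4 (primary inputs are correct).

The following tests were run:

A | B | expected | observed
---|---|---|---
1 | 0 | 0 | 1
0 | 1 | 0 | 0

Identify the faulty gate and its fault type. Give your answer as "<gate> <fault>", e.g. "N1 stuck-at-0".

Fault-free values for test 1 (A=1, B=0): N1=1, N2=0, N3=1, N4=0, giving Y=0. Observed 1.
Test 1: faults giving observed 1 are {N3 stuck-at-0, N4 stuck-at-1}.
Test 2 (A=0, B=1): fault-free N1=1, N2=1, N3=0, N4=0 → 0; observed 0. Eliminates N4 stuck-at-1.
Only N3 stuck-at-0 is consistent with every test.

N3 stuck-at-0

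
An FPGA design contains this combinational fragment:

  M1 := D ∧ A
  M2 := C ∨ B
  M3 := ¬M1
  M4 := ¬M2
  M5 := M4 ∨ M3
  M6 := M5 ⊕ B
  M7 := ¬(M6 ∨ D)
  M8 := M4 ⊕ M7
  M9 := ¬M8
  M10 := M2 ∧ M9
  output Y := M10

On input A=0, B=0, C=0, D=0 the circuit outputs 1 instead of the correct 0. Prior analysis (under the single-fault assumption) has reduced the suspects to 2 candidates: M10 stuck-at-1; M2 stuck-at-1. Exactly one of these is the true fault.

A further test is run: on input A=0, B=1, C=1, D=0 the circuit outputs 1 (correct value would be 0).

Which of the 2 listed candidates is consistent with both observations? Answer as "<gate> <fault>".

M10 stuck-at-1

Evaluate each candidate on input A=0, B=1, C=1, D=0:
  M10 stuck-at-1: M1=0, M2=1, M3=1, M4=0, M5=1, M6=0, M7=1, M8=1, M9=0, M10=1 [stuck-at-1] → 1 — matches
  M2 stuck-at-1: M1=0, M2=1 [stuck-at-1], M3=1, M4=0, M5=1, M6=0, M7=1, M8=1, M9=0, M10=0 → 0 — eliminated
Only M10 stuck-at-1 reproduces the observed 1.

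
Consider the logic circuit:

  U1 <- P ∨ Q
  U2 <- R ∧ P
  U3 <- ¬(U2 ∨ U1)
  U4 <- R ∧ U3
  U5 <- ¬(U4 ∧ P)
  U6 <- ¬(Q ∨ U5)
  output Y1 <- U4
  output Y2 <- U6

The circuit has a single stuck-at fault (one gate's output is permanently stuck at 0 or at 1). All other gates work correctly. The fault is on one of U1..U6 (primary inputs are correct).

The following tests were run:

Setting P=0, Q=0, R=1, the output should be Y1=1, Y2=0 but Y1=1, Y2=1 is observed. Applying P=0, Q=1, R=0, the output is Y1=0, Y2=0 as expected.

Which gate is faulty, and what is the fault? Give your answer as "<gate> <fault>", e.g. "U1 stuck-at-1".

U5 stuck-at-0

Fault-free values for test 1 (P=0, Q=0, R=1): U1=0, U2=0, U3=1, U4=1, U5=1, U6=0, giving Y1=1, Y2=0. Observed Y1=1, Y2=1.
Test 1: faults giving observed Y1=1, Y2=1 are {U5 stuck-at-0, U6 stuck-at-1}.
Test 2 (P=0, Q=1, R=0): fault-free U1=1, U2=0, U3=0, U4=0, U5=1, U6=0 → Y1=0, Y2=0; observed Y1=0, Y2=0. Eliminates U6 stuck-at-1.
Only U5 stuck-at-0 is consistent with every test.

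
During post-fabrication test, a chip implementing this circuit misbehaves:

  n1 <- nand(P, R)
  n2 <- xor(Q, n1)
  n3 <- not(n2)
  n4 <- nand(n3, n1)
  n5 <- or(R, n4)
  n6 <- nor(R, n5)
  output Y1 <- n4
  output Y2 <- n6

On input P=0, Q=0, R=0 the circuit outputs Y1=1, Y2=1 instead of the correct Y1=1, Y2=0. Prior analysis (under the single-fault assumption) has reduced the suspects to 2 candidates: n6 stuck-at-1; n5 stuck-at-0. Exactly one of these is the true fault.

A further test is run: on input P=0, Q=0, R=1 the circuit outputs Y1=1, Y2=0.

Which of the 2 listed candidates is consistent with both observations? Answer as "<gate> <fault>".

n5 stuck-at-0

Evaluate each candidate on input P=0, Q=0, R=1:
  n6 stuck-at-1: n1=1, n2=1, n3=0, n4=1, n5=1, n6=1 [stuck-at-1] → Y1=1, Y2=1 — eliminated
  n5 stuck-at-0: n1=1, n2=1, n3=0, n4=1, n5=0 [stuck-at-0], n6=0 → Y1=1, Y2=0 — matches
Only n5 stuck-at-0 reproduces the observed Y1=1, Y2=0.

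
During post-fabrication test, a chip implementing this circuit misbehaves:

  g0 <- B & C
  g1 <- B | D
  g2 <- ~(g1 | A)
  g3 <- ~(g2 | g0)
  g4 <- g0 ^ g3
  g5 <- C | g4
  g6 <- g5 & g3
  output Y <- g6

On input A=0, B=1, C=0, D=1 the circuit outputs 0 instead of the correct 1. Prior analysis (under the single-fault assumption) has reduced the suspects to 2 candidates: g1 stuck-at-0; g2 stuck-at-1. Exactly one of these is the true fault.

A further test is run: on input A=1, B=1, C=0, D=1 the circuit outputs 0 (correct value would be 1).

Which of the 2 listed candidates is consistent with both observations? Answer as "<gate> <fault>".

Evaluate each candidate on input A=1, B=1, C=0, D=1:
  g1 stuck-at-0: g0=0, g1=0 [stuck-at-0], g2=0, g3=1, g4=1, g5=1, g6=1 → 1 — eliminated
  g2 stuck-at-1: g0=0, g1=1, g2=1 [stuck-at-1], g3=0, g4=0, g5=0, g6=0 → 0 — matches
Only g2 stuck-at-1 reproduces the observed 0.

g2 stuck-at-1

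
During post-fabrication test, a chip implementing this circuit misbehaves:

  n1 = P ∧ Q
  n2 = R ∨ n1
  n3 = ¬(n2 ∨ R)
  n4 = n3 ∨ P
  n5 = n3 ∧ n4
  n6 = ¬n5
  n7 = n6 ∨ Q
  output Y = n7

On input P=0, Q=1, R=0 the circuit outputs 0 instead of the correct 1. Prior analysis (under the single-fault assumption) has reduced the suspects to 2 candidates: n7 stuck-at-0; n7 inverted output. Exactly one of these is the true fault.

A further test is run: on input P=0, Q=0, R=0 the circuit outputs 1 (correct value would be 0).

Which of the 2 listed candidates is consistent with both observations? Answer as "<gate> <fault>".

Evaluate each candidate on input P=0, Q=0, R=0:
  n7 stuck-at-0: n1=0, n2=0, n3=1, n4=1, n5=1, n6=0, n7=0 [stuck-at-0] → 0 — eliminated
  n7 inverted output: n1=0, n2=0, n3=1, n4=1, n5=1, n6=0, n7=1 [inverted output] → 1 — matches
Only n7 inverted output reproduces the observed 1.

n7 inverted output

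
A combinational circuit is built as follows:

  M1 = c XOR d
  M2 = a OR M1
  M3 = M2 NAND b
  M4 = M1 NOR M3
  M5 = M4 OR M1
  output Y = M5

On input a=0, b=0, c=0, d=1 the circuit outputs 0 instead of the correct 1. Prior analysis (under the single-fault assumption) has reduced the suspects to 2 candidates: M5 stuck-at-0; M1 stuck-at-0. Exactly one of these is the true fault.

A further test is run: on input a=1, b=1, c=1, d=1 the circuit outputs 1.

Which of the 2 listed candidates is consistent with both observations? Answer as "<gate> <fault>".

M1 stuck-at-0

Evaluate each candidate on input a=1, b=1, c=1, d=1:
  M5 stuck-at-0: M1=0, M2=1, M3=0, M4=1, M5=0 [stuck-at-0] → 0 — eliminated
  M1 stuck-at-0: M1=0 [stuck-at-0], M2=1, M3=0, M4=1, M5=1 → 1 — matches
Only M1 stuck-at-0 reproduces the observed 1.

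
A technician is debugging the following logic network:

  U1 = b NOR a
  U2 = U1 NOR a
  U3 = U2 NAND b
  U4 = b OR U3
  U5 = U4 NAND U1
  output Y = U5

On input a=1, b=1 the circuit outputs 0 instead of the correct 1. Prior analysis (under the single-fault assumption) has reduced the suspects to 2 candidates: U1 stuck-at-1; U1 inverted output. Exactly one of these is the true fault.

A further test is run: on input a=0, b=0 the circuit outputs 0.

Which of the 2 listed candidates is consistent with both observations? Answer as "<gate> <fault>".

U1 stuck-at-1

Evaluate each candidate on input a=0, b=0:
  U1 stuck-at-1: U1=1 [stuck-at-1], U2=0, U3=1, U4=1, U5=0 → 0 — matches
  U1 inverted output: U1=0 [inverted output], U2=1, U3=1, U4=1, U5=1 → 1 — eliminated
Only U1 stuck-at-1 reproduces the observed 0.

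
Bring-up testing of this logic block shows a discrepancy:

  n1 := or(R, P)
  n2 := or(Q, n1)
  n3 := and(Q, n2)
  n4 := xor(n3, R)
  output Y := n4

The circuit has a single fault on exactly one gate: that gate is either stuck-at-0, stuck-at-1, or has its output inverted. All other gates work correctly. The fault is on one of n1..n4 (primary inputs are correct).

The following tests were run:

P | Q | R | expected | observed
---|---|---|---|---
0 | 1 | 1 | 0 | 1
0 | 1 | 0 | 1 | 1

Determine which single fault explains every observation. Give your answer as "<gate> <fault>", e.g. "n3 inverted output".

Fault-free values for test 1 (P=0, Q=1, R=1): n1=1, n2=1, n3=1, n4=0, giving Y=0. Observed 1.
Test 1: faults giving observed 1 are {n2 stuck-at-0, n2 inverted output, n3 stuck-at-0, n3 inverted output, n4 stuck-at-1, n4 inverted output}.
Test 2 (P=0, Q=1, R=0): fault-free n1=0, n2=1, n3=1, n4=1 → 1; observed 1. Eliminates n2 stuck-at-0, n2 inverted output, n3 stuck-at-0, n3 inverted output, n4 inverted output.
Only n4 stuck-at-1 is consistent with every test.

n4 stuck-at-1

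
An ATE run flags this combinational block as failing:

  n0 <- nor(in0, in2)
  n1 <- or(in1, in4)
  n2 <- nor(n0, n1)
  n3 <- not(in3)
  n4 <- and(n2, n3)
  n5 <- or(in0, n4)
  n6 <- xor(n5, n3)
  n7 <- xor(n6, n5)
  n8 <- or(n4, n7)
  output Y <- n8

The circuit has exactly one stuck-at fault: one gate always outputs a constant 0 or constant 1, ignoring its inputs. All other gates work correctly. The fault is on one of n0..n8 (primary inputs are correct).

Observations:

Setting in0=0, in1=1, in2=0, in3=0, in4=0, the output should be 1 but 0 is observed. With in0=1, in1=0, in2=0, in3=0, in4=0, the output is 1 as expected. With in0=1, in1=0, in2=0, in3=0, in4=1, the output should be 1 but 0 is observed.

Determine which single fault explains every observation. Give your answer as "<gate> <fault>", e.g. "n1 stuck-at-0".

Fault-free values for test 1 (in0=0, in1=1, in2=0, in3=0, in4=0): n0=1, n1=1, n2=0, n3=1, n4=0, n5=0, n6=1, n7=1, n8=1, giving Y=1. Observed 0.
Test 1: faults giving observed 0 are {n3 stuck-at-0, n6 stuck-at-0, n7 stuck-at-0, n8 stuck-at-0}.
Test 2 (in0=1, in1=0, in2=0, in3=0, in4=0): fault-free n0=0, n1=0, n2=1, n3=1, n4=1, n5=1, n6=0, n7=1, n8=1 → 1; observed 1. Eliminates n3 stuck-at-0, n8 stuck-at-0.
Test 3 (in0=1, in1=0, in2=0, in3=0, in4=1): fault-free n0=0, n1=1, n2=0, n3=1, n4=0, n5=1, n6=0, n7=1, n8=1 → 1; observed 0. Eliminates n6 stuck-at-0.
Only n7 stuck-at-0 is consistent with every test.

n7 stuck-at-0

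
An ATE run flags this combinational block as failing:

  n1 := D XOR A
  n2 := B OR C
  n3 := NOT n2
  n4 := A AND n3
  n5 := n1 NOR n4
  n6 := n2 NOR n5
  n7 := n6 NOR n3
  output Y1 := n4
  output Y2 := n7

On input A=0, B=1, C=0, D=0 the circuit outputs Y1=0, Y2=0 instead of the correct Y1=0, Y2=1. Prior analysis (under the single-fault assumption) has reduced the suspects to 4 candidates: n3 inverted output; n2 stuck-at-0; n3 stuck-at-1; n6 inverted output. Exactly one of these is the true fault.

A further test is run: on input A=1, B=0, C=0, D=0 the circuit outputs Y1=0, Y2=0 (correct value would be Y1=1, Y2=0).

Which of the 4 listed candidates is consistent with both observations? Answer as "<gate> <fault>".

n3 inverted output

Evaluate each candidate on input A=1, B=0, C=0, D=0:
  n3 inverted output: n1=1, n2=0, n3=0 [inverted output], n4=0, n5=0, n6=1, n7=0 → Y1=0, Y2=0 — matches
  n2 stuck-at-0: n1=1, n2=0 [stuck-at-0], n3=1, n4=1, n5=0, n6=1, n7=0 → Y1=1, Y2=0 — eliminated
  n3 stuck-at-1: n1=1, n2=0, n3=1 [stuck-at-1], n4=1, n5=0, n6=1, n7=0 → Y1=1, Y2=0 — eliminated
  n6 inverted output: n1=1, n2=0, n3=1, n4=1, n5=0, n6=0 [inverted output], n7=0 → Y1=1, Y2=0 — eliminated
Only n3 inverted output reproduces the observed Y1=0, Y2=0.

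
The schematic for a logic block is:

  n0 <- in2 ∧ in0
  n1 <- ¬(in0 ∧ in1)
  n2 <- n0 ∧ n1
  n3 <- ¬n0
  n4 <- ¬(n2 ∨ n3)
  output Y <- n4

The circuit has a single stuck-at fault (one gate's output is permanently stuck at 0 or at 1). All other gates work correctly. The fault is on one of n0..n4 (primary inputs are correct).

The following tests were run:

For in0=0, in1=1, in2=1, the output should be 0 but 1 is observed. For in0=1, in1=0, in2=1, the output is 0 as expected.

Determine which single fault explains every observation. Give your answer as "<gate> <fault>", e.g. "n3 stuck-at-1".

n3 stuck-at-0

Fault-free values for test 1 (in0=0, in1=1, in2=1): n0=0, n1=1, n2=0, n3=1, n4=0, giving Y=0. Observed 1.
Test 1: faults giving observed 1 are {n3 stuck-at-0, n4 stuck-at-1}.
Test 2 (in0=1, in1=0, in2=1): fault-free n0=1, n1=1, n2=1, n3=0, n4=0 → 0; observed 0. Eliminates n4 stuck-at-1.
Only n3 stuck-at-0 is consistent with every test.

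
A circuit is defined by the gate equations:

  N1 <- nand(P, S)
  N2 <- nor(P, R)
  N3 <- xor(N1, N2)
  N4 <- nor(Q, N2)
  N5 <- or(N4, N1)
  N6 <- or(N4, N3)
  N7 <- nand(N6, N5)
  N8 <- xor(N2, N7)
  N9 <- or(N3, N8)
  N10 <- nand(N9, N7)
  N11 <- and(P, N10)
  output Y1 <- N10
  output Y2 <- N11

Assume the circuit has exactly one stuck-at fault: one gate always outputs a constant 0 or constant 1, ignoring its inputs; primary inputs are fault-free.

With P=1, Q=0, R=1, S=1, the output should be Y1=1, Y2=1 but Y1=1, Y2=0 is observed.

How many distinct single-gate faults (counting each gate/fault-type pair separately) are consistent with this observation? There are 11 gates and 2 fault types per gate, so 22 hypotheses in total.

1

Fault-free: N1=0, N2=0, N3=0, N4=1, N5=1, N6=1, N7=0, N8=0, N9=0, N10=1, N11=1 → Y1=1, Y2=1. Observed Y1=1, Y2=0.
  N1: none of the 2 fault types match ✗
  N2: none of the 2 fault types match ✗
  N3: none of the 2 fault types match ✗
  N4: none of the 2 fault types match ✗
  N5: none of the 2 fault types match ✗
  N6: none of the 2 fault types match ✗
  N7: none of the 2 fault types match ✗
  N8: none of the 2 fault types match ✗
  N9: none of the 2 fault types match ✗
  N10: none of the 2 fault types match ✗
  N11: stuck-at-0 ✓; others ✗
Consistent faults: {N11 stuck-at-0} — 1 in all.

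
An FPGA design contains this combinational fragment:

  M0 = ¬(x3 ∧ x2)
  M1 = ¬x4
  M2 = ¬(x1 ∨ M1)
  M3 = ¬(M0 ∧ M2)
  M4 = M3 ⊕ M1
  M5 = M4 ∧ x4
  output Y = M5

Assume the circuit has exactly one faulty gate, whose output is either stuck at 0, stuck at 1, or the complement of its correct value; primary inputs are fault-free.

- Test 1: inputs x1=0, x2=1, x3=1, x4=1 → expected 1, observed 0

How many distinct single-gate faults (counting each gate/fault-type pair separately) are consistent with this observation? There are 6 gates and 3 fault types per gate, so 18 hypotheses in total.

10

Fault-free: M0=0, M1=0, M2=1, M3=1, M4=1, M5=1 → 1. Observed 0.
  M0: stuck-at-1, inverted output ✓; others ✗
  M1: stuck-at-1, inverted output ✓; others ✗
  M2: none of the 3 fault types match ✗
  M3: stuck-at-0, inverted output ✓; others ✗
  M4: stuck-at-0, inverted output ✓; others ✗
  M5: stuck-at-0, inverted output ✓; others ✗
Consistent faults: {M0 stuck-at-1, M0 inverted output, M1 stuck-at-1, M1 inverted output, M3 stuck-at-0, M3 inverted output, M4 stuck-at-0, M4 inverted output, M5 stuck-at-0, M5 inverted output} — 10 in all.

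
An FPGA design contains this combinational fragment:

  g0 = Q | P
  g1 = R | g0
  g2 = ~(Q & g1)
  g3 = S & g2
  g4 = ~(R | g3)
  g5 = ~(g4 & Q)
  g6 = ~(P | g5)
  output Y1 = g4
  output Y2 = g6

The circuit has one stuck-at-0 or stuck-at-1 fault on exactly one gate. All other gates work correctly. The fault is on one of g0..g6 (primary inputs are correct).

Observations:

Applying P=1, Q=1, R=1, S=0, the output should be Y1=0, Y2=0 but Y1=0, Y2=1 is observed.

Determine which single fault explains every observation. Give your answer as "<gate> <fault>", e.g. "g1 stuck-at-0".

g6 stuck-at-1

Fault-free values for test 1 (P=1, Q=1, R=1, S=0): g0=1, g1=1, g2=0, g3=0, g4=0, g5=1, g6=0, giving Y1=0, Y2=0. Observed Y1=0, Y2=1.
Test 1: faults giving observed Y1=0, Y2=1 are {g6 stuck-at-1}.
Only g6 stuck-at-1 is consistent with every test.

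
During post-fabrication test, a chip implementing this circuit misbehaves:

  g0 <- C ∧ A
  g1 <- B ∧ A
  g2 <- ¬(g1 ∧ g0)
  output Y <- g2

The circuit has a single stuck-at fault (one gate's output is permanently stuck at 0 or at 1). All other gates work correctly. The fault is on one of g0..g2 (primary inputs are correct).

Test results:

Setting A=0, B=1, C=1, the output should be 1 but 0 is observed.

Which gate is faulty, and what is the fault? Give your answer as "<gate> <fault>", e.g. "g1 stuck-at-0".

Fault-free values for test 1 (A=0, B=1, C=1): g0=0, g1=0, g2=1, giving Y=1. Observed 0.
Test 1: faults giving observed 0 are {g2 stuck-at-0}.
Only g2 stuck-at-0 is consistent with every test.

g2 stuck-at-0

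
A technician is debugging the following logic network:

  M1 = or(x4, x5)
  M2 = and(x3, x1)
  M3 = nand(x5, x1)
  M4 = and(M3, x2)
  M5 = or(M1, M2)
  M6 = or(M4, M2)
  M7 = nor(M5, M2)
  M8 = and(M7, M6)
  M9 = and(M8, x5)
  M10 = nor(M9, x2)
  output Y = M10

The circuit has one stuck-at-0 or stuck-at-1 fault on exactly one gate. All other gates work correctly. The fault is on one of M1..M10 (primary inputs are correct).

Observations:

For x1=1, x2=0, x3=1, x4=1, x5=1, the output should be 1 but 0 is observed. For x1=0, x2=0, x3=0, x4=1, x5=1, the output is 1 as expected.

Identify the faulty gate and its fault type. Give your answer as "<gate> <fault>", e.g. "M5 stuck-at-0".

M7 stuck-at-1

Fault-free values for test 1 (x1=1, x2=0, x3=1, x4=1, x5=1): M1=1, M2=1, M3=0, M4=0, M5=1, M6=1, M7=0, M8=0, M9=0, M10=1, giving Y=1. Observed 0.
Test 1: faults giving observed 0 are {M7 stuck-at-1, M8 stuck-at-1, M9 stuck-at-1, M10 stuck-at-0}.
Test 2 (x1=0, x2=0, x3=0, x4=1, x5=1): fault-free M1=1, M2=0, M3=1, M4=0, M5=1, M6=0, M7=0, M8=0, M9=0, M10=1 → 1; observed 1. Eliminates M8 stuck-at-1, M9 stuck-at-1, M10 stuck-at-0.
Only M7 stuck-at-1 is consistent with every test.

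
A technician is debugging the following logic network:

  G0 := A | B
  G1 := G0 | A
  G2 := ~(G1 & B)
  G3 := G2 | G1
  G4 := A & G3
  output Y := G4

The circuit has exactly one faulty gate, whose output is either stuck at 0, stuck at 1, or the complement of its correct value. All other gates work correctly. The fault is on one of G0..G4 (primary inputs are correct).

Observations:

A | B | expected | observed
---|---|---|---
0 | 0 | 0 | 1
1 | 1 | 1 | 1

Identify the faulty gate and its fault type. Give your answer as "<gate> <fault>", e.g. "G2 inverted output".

G4 stuck-at-1

Fault-free values for test 1 (A=0, B=0): G0=0, G1=0, G2=1, G3=1, G4=0, giving Y=0. Observed 1.
Test 1: faults giving observed 1 are {G4 stuck-at-1, G4 inverted output}.
Test 2 (A=1, B=1): fault-free G0=1, G1=1, G2=0, G3=1, G4=1 → 1; observed 1. Eliminates G4 inverted output.
Only G4 stuck-at-1 is consistent with every test.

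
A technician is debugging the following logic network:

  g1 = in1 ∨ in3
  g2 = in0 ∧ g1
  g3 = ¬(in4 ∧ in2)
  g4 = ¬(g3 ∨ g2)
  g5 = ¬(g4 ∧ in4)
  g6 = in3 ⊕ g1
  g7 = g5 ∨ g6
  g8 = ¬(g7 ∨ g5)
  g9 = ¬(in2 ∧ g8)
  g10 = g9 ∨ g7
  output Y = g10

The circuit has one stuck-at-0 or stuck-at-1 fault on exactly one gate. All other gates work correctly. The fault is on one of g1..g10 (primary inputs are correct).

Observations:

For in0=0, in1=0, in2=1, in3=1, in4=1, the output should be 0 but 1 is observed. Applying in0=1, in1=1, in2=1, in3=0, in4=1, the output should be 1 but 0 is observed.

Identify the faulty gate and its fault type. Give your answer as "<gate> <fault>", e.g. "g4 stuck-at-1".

Fault-free values for test 1 (in0=0, in1=0, in2=1, in3=1, in4=1): g1=1, g2=0, g3=0, g4=1, g5=0, g6=0, g7=0, g8=1, g9=0, g10=0, giving Y=0. Observed 1.
Test 1: faults giving observed 1 are {g1 stuck-at-0, g2 stuck-at-1, g3 stuck-at-1, g4 stuck-at-0, g5 stuck-at-1, g6 stuck-at-1, g7 stuck-at-1, g8 stuck-at-0, g9 stuck-at-1, g10 stuck-at-1}.
Test 2 (in0=1, in1=1, in2=1, in3=0, in4=1): fault-free g1=1, g2=1, g3=0, g4=0, g5=1, g6=1, g7=1, g8=0, g9=1, g10=1 → 1; observed 0. Eliminates g2 stuck-at-1, g3 stuck-at-1, g4 stuck-at-0, g5 stuck-at-1, g6 stuck-at-1, g7 stuck-at-1, g8 stuck-at-0, g9 stuck-at-1, g10 stuck-at-1.
Only g1 stuck-at-0 is consistent with every test.

g1 stuck-at-0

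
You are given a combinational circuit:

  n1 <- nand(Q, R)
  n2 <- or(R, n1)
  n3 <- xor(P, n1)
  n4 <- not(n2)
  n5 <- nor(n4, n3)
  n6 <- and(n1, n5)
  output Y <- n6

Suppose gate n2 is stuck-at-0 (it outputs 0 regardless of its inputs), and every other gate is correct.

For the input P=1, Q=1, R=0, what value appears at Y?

Propagate with n2 forced: n1=1, n2=0 [stuck-at-0], n3=0, n4=1, n5=0, n6=0.
So Y = 0. (Without the fault it would be 1.)

0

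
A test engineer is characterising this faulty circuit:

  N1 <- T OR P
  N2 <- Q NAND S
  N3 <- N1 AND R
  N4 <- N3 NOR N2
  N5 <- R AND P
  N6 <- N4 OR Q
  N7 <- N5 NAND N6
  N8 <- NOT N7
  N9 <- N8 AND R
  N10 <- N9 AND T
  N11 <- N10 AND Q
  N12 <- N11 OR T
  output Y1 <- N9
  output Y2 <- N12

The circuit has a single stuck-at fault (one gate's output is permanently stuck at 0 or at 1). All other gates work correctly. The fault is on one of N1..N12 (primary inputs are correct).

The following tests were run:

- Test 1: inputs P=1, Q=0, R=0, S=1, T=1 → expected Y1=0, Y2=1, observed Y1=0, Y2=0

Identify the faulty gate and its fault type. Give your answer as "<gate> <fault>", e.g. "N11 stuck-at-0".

N12 stuck-at-0

Fault-free values for test 1 (P=1, Q=0, R=0, S=1, T=1): N1=1, N2=1, N3=0, N4=0, N5=0, N6=0, N7=1, N8=0, N9=0, N10=0, N11=0, N12=1, giving Y1=0, Y2=1. Observed Y1=0, Y2=0.
Test 1: faults giving observed Y1=0, Y2=0 are {N12 stuck-at-0}.
Only N12 stuck-at-0 is consistent with every test.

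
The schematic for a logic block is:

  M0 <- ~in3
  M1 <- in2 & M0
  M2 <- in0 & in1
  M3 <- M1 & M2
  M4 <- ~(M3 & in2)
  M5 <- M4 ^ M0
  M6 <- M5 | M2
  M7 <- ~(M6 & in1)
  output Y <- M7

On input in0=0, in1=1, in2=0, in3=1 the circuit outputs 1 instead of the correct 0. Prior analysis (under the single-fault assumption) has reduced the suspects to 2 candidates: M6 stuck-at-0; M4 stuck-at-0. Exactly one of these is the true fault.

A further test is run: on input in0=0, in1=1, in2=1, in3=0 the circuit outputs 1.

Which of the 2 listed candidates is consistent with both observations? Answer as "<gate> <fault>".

Evaluate each candidate on input in0=0, in1=1, in2=1, in3=0:
  M6 stuck-at-0: M0=1, M1=1, M2=0, M3=0, M4=1, M5=0, M6=0 [stuck-at-0], M7=1 → 1 — matches
  M4 stuck-at-0: M0=1, M1=1, M2=0, M3=0, M4=0 [stuck-at-0], M5=1, M6=1, M7=0 → 0 — eliminated
Only M6 stuck-at-0 reproduces the observed 1.

M6 stuck-at-0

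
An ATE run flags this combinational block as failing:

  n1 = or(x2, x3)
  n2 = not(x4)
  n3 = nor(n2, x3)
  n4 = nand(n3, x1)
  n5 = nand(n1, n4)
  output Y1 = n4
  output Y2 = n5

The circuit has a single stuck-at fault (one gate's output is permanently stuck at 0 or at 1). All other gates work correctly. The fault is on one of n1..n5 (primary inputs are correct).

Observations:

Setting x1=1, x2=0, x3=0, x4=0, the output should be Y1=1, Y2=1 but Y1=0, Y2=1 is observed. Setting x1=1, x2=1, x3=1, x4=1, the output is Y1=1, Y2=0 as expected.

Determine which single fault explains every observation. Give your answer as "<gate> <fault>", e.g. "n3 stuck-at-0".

n2 stuck-at-0

Fault-free values for test 1 (x1=1, x2=0, x3=0, x4=0): n1=0, n2=1, n3=0, n4=1, n5=1, giving Y1=1, Y2=1. Observed Y1=0, Y2=1.
Test 1: faults giving observed Y1=0, Y2=1 are {n2 stuck-at-0, n3 stuck-at-1, n4 stuck-at-0}.
Test 2 (x1=1, x2=1, x3=1, x4=1): fault-free n1=1, n2=0, n3=0, n4=1, n5=0 → Y1=1, Y2=0; observed Y1=1, Y2=0. Eliminates n3 stuck-at-1, n4 stuck-at-0.
Only n2 stuck-at-0 is consistent with every test.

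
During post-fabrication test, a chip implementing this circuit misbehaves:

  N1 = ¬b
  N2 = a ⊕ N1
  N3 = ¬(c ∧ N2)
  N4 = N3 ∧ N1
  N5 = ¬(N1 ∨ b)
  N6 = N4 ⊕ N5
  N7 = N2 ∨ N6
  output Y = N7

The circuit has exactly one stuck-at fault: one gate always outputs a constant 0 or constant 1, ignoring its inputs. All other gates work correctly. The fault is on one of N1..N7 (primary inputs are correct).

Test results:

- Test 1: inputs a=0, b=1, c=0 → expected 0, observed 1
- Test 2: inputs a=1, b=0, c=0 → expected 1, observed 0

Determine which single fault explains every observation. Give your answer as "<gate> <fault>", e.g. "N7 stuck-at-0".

Fault-free values for test 1 (a=0, b=1, c=0): N1=0, N2=0, N3=1, N4=0, N5=0, N6=0, N7=0, giving Y=0. Observed 1.
Test 1: faults giving observed 1 are {N1 stuck-at-1, N2 stuck-at-1, N4 stuck-at-1, N5 stuck-at-1, N6 stuck-at-1, N7 stuck-at-1}.
Test 2 (a=1, b=0, c=0): fault-free N1=1, N2=0, N3=1, N4=1, N5=0, N6=1, N7=1 → 1; observed 0. Eliminates N1 stuck-at-1, N2 stuck-at-1, N4 stuck-at-1, N6 stuck-at-1, N7 stuck-at-1.
Only N5 stuck-at-1 is consistent with every test.

N5 stuck-at-1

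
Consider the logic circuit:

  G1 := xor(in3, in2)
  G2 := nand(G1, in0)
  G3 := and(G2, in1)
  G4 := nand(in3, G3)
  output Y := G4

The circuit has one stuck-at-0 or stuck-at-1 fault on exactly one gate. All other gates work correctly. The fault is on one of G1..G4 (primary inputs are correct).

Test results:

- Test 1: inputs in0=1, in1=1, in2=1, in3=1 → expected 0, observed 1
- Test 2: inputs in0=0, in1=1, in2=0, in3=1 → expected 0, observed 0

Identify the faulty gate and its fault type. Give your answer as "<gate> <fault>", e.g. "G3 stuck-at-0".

Fault-free values for test 1 (in0=1, in1=1, in2=1, in3=1): G1=0, G2=1, G3=1, G4=0, giving Y=0. Observed 1.
Test 1: faults giving observed 1 are {G1 stuck-at-1, G2 stuck-at-0, G3 stuck-at-0, G4 stuck-at-1}.
Test 2 (in0=0, in1=1, in2=0, in3=1): fault-free G1=1, G2=1, G3=1, G4=0 → 0; observed 0. Eliminates G2 stuck-at-0, G3 stuck-at-0, G4 stuck-at-1.
Only G1 stuck-at-1 is consistent with every test.

G1 stuck-at-1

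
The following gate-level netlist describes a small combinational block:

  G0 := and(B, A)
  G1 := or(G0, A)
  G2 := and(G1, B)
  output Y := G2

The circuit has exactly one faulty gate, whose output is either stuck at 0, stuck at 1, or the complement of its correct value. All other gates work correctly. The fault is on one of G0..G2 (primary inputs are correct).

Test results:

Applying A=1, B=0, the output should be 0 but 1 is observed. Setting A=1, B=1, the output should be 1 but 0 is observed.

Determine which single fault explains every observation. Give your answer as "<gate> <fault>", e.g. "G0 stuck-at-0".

G2 inverted output

Fault-free values for test 1 (A=1, B=0): G0=0, G1=1, G2=0, giving Y=0. Observed 1.
Test 1: faults giving observed 1 are {G2 stuck-at-1, G2 inverted output}.
Test 2 (A=1, B=1): fault-free G0=1, G1=1, G2=1 → 1; observed 0. Eliminates G2 stuck-at-1.
Only G2 inverted output is consistent with every test.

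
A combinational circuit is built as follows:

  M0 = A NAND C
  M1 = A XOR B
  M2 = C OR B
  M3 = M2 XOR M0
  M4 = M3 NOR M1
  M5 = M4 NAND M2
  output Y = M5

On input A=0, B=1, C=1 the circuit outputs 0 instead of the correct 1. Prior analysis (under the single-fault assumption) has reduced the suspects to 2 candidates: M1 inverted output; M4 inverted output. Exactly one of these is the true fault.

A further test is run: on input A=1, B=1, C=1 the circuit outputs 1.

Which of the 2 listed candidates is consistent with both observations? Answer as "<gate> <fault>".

M1 inverted output

Evaluate each candidate on input A=1, B=1, C=1:
  M1 inverted output: M0=0, M1=1 [inverted output], M2=1, M3=1, M4=0, M5=1 → 1 — matches
  M4 inverted output: M0=0, M1=0, M2=1, M3=1, M4=1 [inverted output], M5=0 → 0 — eliminated
Only M1 inverted output reproduces the observed 1.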